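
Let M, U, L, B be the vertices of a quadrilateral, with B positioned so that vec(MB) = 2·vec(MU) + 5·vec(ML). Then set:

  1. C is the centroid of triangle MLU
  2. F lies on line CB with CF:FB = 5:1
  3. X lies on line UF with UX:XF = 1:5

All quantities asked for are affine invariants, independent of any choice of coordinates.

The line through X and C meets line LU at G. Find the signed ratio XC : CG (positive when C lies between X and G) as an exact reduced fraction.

Assign M = (0, 0), U = (1, 0), L = (0, 1), B = (2, 5) — the answer is frame-independent, so this choice is without loss of generality.
1. C is the centroid of triangle MLU ⇒ C = (1/3, 1/3)
2. F lies on line CB with CF:FB = 5:1 ⇒ F = (31/18, 38/9)
3. X lies on line UF with UX:XF = 1:5 ⇒ X = (121/108, 19/27)
line XC meets LU at G = (14/25, 11/25)
C = X + t·(G−X) with t = 125/89, so XC:CG = 125/89:-36/89

XC:CG = -125/36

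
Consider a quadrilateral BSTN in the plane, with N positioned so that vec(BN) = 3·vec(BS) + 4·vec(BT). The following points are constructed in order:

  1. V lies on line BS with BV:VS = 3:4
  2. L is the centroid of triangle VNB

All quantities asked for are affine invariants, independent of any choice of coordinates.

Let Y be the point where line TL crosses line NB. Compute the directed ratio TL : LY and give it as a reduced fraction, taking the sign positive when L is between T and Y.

Assign B = (0, 0), S = (1, 0), T = (0, 1), N = (3, 4) — the answer is frame-independent, so this choice is without loss of generality.
1. V lies on line BS with BV:VS = 3:4 ⇒ V = (3/7, 0)
2. L is the centroid of triangle VNB ⇒ L = (8/7, 4/3)
line TL meets NB at Y = (24/25, 32/25)
L = T + t·(Y−T) with t = 25/21, so TL:LY = 25/21:-4/21

TL:LY = -25/4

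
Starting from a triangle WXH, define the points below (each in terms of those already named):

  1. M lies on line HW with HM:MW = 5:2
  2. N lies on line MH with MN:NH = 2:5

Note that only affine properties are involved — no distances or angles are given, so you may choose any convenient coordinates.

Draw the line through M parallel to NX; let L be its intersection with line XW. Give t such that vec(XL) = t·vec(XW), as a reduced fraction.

Choose coordinates W = (0, 0), X = (1, 0), H = (0, 1).
1. M lies on line HW with HM:MW = 5:2 ⇒ M = (0, 2/7)
2. N lies on line MH with MN:NH = 2:5 ⇒ N = (0, 24/49)
through M parallel to NX: direction (1, -24/49); meets XW at L = (7/12, 0)
L = X + t·(W−X) with t = 5/12

t = 5/12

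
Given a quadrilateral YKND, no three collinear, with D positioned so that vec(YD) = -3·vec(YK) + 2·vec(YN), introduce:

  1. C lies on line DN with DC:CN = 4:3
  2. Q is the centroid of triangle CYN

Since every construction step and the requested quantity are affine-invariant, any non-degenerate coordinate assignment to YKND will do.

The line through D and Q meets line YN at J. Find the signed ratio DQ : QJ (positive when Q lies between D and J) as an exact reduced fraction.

Set Y = (0, 0), K = (1, 0), N = (0, 1), D = (-3, 2); any affine frame gives the same invariant.
1. C lies on line DN with DC:CN = 4:3 ⇒ C = (-9/7, 10/7)
2. Q is the centroid of triangle CYN ⇒ Q = (-3/7, 17/21)
line DQ meets YN at J = (0, 11/18)
Q = D + t·(J−D) with t = 6/7, so DQ:QJ = 6/7:1/7

DQ:QJ = 6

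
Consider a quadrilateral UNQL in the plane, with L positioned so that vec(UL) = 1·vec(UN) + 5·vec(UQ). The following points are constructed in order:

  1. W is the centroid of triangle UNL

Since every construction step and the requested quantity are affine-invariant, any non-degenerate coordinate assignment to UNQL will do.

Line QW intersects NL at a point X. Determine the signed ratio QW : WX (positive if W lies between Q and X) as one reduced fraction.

Assign U = (0, 0), N = (1, 0), Q = (0, 1), L = (1, 5) — the answer is frame-independent, so this choice is without loss of generality.
1. W is the centroid of triangle UNL ⇒ W = (2/3, 5/3)
line QW meets NL at X = (1, 2)
W = Q + t·(X−Q) with t = 2/3, so QW:WX = 2/3:1/3

QW:WX = 2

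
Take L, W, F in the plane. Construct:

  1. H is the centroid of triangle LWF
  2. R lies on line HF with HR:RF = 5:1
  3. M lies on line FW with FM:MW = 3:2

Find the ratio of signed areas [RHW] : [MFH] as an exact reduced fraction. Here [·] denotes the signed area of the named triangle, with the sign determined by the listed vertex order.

[RHW]:[MFH] = 25/18

Work in coordinates with L = (0, 0), W = (1, 0), F = (0, 1).
1. H is the centroid of triangle LWF ⇒ H = (1/3, 1/3)
2. R lies on line HF with HR:RF = 5:1 ⇒ R = (1/18, 8/9)
3. M lies on line FW with FM:MW = 3:2 ⇒ M = (3/5, 2/5)
2·[RHW] = 5/18, 2·[MFH] = 1/5
[RHW]:[MFH] = 5/18:1/5 = 25/18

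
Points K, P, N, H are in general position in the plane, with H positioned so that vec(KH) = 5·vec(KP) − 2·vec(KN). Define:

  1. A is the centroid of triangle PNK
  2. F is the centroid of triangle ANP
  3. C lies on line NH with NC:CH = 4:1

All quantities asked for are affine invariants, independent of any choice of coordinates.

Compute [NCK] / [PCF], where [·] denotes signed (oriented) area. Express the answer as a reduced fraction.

[NCK]:[PCF] = -36/5

Assign K = (0, 0), P = (1, 0), N = (0, 1), H = (5, -2) — the answer is frame-independent, so this choice is without loss of generality.
1. A is the centroid of triangle PNK ⇒ A = (1/3, 1/3)
2. F is the centroid of triangle ANP ⇒ F = (4/9, 4/9)
3. C lies on line NH with NC:CH = 4:1 ⇒ C = (4, -7/5)
2·[NCK] = -4, 2·[PCF] = 5/9
[NCK]:[PCF] = -4:5/9 = -36/5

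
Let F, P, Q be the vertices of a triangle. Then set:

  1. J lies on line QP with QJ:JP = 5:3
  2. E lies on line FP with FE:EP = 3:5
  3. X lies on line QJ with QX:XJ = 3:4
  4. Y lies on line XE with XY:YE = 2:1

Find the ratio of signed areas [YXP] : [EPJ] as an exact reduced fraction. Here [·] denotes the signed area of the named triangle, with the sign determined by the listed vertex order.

[YXP]:[EPJ] = -82/63

Work in coordinates with F = (0, 0), P = (1, 0), Q = (0, 1).
1. J lies on line QP with QJ:JP = 5:3 ⇒ J = (5/8, 3/8)
2. E lies on line FP with FE:EP = 3:5 ⇒ E = (3/8, 0)
3. X lies on line QJ with QX:XJ = 3:4 ⇒ X = (15/56, 41/56)
4. Y lies on line XE with XY:YE = 2:1 ⇒ Y = (19/56, 41/168)
2·[YXP] = -205/672, 2·[EPJ] = 15/64
[YXP]:[EPJ] = -205/672:15/64 = -82/63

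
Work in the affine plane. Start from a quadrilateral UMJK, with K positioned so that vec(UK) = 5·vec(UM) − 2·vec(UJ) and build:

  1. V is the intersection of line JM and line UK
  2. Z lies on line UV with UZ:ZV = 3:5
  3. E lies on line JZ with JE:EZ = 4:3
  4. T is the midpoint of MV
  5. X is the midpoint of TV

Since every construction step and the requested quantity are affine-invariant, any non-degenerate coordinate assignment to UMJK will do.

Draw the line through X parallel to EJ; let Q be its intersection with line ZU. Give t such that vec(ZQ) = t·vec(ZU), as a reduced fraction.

t = -3/2

Set U = (0, 0), M = (1, 0), J = (0, 1), K = (5, -2); any affine frame gives the same invariant.
1. V is the intersection of line JM and line UK ⇒ V = (5/3, -2/3)
2. Z lies on line UV with UZ:ZV = 3:5 ⇒ Z = (5/8, -1/4)
3. E lies on line JZ with JE:EZ = 4:3 ⇒ E = (5/14, 2/7)
4. T is the midpoint of MV ⇒ T = (4/3, -1/3)
5. X is the midpoint of TV ⇒ X = (3/2, -1/2)
through X parallel to EJ: direction (-5/14, 5/7); meets ZU at Q = (25/16, -5/8)
Q = Z + t·(U−Z) with t = -3/2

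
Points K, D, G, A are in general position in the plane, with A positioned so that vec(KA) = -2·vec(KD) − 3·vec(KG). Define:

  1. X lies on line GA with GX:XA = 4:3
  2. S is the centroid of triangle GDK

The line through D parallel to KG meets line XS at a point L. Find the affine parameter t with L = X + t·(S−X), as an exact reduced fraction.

Assign K = (0, 0), D = (1, 0), G = (0, 1), A = (-2, -3) — the answer is frame-independent, so this choice is without loss of generality.
1. X lies on line GA with GX:XA = 4:3 ⇒ X = (-8/7, -9/7)
2. S is the centroid of triangle GDK ⇒ S = (1/3, 1/3)
through D parallel to KG: direction (0, 1); meets XS at L = (1, 33/31)
L = X + t·(S−X) with t = 45/31

t = 45/31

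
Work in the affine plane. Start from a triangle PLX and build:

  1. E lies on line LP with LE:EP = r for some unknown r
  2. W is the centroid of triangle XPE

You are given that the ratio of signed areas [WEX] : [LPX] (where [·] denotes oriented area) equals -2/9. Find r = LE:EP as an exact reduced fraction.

Choose coordinates P = (0, 0), L = (1, 0), X = (0, 1).
1. With LE:EP = r, write λ = r/(r+1) so E = L + λ·(P−L); E is affine-linear in λ
2. W is the centroid of triangle XPE ⇒ W is an affine combination of earlier points and hence also affine-linear in λ
Every point depending on E is an affine combination of E and λ-independent points, so each such coordinate is linear in λ; the λ² term in each signed area is a multiple of (P−L)×(P−L) = 0, so 2·[WEX] and 2·[LPX] are each linear in λ. Evaluating at λ=0 and λ=1:
  2·[WEX] = -1/3·λ + 1/3,   2·[LPX] = -1
So [WEX]:[LPX] = (-1/3·λ + 1/3) / (-1). Setting this equal to -2/9:
  -1/3·λ + 1/3 = -2/9·(-1)  ⇒  λ = 1/3
Then r = λ/(1−λ) = (1/3)/(2/3) = 1/2. Check: with r = 1/2, E = (2/3, 0) and [WEX]:[LPX] = -2/9 as required.

r = 1/2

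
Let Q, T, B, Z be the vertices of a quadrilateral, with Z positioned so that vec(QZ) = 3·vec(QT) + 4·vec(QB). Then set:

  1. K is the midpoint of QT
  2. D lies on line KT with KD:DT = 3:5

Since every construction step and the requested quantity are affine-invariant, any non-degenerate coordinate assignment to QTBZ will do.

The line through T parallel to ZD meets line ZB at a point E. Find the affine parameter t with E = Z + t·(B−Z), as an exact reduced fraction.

Choose coordinates Q = (0, 0), T = (1, 0), B = (0, 1), Z = (3, 4).
1. K is the midpoint of QT ⇒ K = (1/2, 0)
2. D lies on line KT with KD:DT = 3:5 ⇒ D = (11/16, 0)
through T parallel to ZD: direction (-37/16, -4); meets ZB at E = (101/27, 128/27)
E = Z + t·(B−Z) with t = -20/81

t = -20/81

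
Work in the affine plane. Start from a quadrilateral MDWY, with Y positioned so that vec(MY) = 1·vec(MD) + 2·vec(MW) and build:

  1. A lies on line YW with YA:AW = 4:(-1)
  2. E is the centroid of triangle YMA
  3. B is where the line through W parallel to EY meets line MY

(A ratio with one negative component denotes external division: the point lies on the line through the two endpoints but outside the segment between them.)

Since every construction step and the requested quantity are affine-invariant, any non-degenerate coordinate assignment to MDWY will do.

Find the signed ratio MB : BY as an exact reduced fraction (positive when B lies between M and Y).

MB:BY = -7/3

Choose coordinates M = (0, 0), D = (1, 0), W = (0, 1), Y = (1, 2).
1. A lies on line YW with YA:AW = 4:(-1) ⇒ A = (-1/3, 2/3)
2. E is the centroid of triangle YMA ⇒ E = (2/9, 8/9)
3. B is where the line through W parallel to EY meets line MY ⇒ B = (7/4, 7/2)
B = M + t·(Y−M) with t = 7/4, so MB:BY = t:(1−t) = 7/4:-3/4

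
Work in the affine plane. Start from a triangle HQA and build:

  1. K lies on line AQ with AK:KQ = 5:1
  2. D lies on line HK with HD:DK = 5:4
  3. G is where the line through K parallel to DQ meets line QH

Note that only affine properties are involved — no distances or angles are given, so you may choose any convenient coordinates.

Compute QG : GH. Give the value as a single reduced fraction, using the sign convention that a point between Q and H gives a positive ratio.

Assign H = (0, 0), Q = (1, 0), A = (0, 1) — the answer is frame-independent, so this choice is without loss of generality.
1. K lies on line AQ with AK:KQ = 5:1 ⇒ K = (5/6, 1/6)
2. D lies on line HK with HD:DK = 5:4 ⇒ D = (25/54, 5/54)
3. G is where the line through K parallel to DQ meets line QH ⇒ G = (9/5, 0)
G = Q + t·(H−Q) with t = -4/5, so QG:GH = t:(1−t) = -4/5:9/5

QG:GH = -4/9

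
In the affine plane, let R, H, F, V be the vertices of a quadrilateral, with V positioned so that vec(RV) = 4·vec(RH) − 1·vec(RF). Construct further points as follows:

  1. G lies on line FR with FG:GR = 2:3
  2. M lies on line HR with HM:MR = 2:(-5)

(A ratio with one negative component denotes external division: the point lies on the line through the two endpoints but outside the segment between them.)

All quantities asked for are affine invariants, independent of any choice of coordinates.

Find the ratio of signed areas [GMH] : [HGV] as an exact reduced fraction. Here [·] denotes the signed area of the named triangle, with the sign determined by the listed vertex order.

[GMH]:[HGV] = 1/2

Assign R = (0, 0), H = (1, 0), F = (0, 1), V = (4, -1) — the answer is frame-independent, so this choice is without loss of generality.
1. G lies on line FR with FG:GR = 2:3 ⇒ G = (0, 3/5)
2. M lies on line HR with HM:MR = 2:(-5) ⇒ M = (5/3, 0)
2·[GMH] = -2/5, 2·[HGV] = -4/5
[GMH]:[HGV] = -2/5:-4/5 = 1/2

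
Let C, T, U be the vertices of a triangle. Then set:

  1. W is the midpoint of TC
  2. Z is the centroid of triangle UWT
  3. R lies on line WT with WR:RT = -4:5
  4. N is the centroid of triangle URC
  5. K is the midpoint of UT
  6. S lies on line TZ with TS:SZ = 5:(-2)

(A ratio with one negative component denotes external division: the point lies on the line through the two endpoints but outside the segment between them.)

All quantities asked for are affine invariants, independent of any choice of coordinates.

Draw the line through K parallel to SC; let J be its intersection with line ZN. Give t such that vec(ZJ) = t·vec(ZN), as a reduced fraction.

Set C = (0, 0), T = (1, 0), U = (0, 1); any affine frame gives the same invariant.
1. W is the midpoint of TC ⇒ W = (1/2, 0)
2. Z is the centroid of triangle UWT ⇒ Z = (1/2, 1/3)
3. R lies on line WT with WR:RT = -4:5 ⇒ R = (-3/2, 0)
4. N is the centroid of triangle URC ⇒ N = (-1/2, 1/3)
5. K is the midpoint of UT ⇒ K = (1/2, 1/2)
6. S lies on line TZ with TS:SZ = 5:(-2) ⇒ S = (1/6, 5/9)
through K parallel to SC: direction (-1/6, -5/9); meets ZN at J = (9/20, 1/3)
J = Z + t·(N−Z) with t = 1/20

t = 1/20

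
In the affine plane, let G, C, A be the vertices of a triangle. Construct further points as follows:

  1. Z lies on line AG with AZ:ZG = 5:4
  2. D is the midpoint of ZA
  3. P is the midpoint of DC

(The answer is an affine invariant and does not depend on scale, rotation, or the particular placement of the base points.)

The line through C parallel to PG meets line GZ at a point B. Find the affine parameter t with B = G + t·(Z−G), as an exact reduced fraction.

t = -13/8

Work in coordinates with G = (0, 0), C = (1, 0), A = (0, 1).
1. Z lies on line AG with AZ:ZG = 5:4 ⇒ Z = (0, 4/9)
2. D is the midpoint of ZA ⇒ D = (0, 13/18)
3. P is the midpoint of DC ⇒ P = (1/2, 13/36)
through C parallel to PG: direction (-1/2, -13/36); meets GZ at B = (0, -13/18)
B = G + t·(Z−G) with t = -13/8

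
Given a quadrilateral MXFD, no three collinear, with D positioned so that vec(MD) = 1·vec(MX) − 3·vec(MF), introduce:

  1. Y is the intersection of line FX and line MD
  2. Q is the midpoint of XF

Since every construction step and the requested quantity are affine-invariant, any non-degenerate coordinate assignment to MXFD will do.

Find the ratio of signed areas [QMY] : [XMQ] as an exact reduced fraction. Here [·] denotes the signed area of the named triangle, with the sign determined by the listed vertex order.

Assign M = (0, 0), X = (1, 0), F = (0, 1), D = (1, -3) — the answer is frame-independent, so this choice is without loss of generality.
1. Y is the intersection of line FX and line MD ⇒ Y = (-1/2, 3/2)
2. Q is the midpoint of XF ⇒ Q = (1/2, 1/2)
2·[QMY] = -1, 2·[XMQ] = -1/2
[QMY]:[XMQ] = -1:-1/2 = 2

[QMY]:[XMQ] = 2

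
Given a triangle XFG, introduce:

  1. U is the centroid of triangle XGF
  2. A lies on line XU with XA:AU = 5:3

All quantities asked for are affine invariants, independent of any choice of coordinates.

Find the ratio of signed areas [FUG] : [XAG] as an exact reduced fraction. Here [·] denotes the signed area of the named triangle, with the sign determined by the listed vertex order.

Assign X = (0, 0), F = (1, 0), G = (0, 1) — the answer is frame-independent, so this choice is without loss of generality.
1. U is the centroid of triangle XGF ⇒ U = (1/3, 1/3)
2. A lies on line XU with XA:AU = 5:3 ⇒ A = (5/24, 5/24)
2·[FUG] = -1/3, 2·[XAG] = 5/24
[FUG]:[XAG] = -1/3:5/24 = -8/5

[FUG]:[XAG] = -8/5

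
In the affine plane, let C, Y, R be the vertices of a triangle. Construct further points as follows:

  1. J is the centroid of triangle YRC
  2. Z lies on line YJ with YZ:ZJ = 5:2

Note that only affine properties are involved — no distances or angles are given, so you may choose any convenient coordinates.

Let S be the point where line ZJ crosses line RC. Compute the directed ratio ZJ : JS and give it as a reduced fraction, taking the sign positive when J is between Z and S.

ZJ:JS = 4/7

Choose coordinates C = (0, 0), Y = (1, 0), R = (0, 1).
1. J is the centroid of triangle YRC ⇒ J = (1/3, 1/3)
2. Z lies on line YJ with YZ:ZJ = 5:2 ⇒ Z = (11/21, 5/21)
line ZJ meets RC at S = (0, 1/2)
J = Z + t·(S−Z) with t = 4/11, so ZJ:JS = 4/11:7/11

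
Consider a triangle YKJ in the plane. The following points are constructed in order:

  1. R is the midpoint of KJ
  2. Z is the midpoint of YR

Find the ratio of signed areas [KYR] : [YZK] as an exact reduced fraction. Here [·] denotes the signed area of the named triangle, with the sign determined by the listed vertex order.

Assign Y = (0, 0), K = (1, 0), J = (0, 1) — the answer is frame-independent, so this choice is without loss of generality.
1. R is the midpoint of KJ ⇒ R = (1/2, 1/2)
2. Z is the midpoint of YR ⇒ Z = (1/4, 1/4)
2·[KYR] = -1/2, 2·[YZK] = -1/4
[KYR]:[YZK] = -1/2:-1/4 = 2

[KYR]:[YZK] = 2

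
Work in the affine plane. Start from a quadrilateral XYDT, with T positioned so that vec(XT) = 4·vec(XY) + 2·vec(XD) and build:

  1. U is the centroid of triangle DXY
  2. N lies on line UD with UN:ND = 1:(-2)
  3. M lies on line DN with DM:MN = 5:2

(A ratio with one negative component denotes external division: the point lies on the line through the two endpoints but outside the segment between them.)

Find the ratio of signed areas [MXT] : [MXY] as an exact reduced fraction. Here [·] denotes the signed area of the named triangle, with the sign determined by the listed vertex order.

Work in coordinates with X = (0, 0), Y = (1, 0), D = (0, 1), T = (4, 2).
1. U is the centroid of triangle DXY ⇒ U = (1/3, 1/3)
2. N lies on line UD with UN:ND = 1:(-2) ⇒ N = (2/3, -1/3)
3. M lies on line DN with DM:MN = 5:2 ⇒ M = (10/21, 1/21)
2·[MXT] = -16/21, 2·[MXY] = 1/21
[MXT]:[MXY] = -16/21:1/21 = -16

[MXT]:[MXY] = -16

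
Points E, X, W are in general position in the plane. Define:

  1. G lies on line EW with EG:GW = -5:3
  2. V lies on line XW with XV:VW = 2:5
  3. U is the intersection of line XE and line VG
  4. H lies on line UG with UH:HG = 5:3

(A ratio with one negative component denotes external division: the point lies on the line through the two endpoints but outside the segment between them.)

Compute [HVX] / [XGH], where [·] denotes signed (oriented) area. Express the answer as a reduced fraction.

[HVX]:[XGH] = 143/105

Assign E = (0, 0), X = (1, 0), W = (0, 1) — the answer is frame-independent, so this choice is without loss of generality.
1. G lies on line EW with EG:GW = -5:3 ⇒ G = (0, 5/2)
2. V lies on line XW with XV:VW = 2:5 ⇒ V = (5/7, 2/7)
3. U is the intersection of line XE and line VG ⇒ U = (25/31, 0)
4. H lies on line UG with UH:HG = 5:3 ⇒ H = (75/248, 25/16)
2·[HVX] = 429/1736, 2·[XGH] = 45/248
[HVX]:[XGH] = 429/1736:45/248 = 143/105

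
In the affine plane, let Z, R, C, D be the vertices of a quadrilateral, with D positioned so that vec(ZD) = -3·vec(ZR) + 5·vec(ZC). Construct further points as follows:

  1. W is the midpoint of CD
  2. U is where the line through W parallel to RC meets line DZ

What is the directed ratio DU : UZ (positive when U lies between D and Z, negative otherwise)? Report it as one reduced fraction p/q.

DU:UZ = 1/3

Choose coordinates Z = (0, 0), R = (1, 0), C = (0, 1), D = (-3, 5).
1. W is the midpoint of CD ⇒ W = (-3/2, 3)
2. U is where the line through W parallel to RC meets line DZ ⇒ U = (-9/4, 15/4)
U = D + t·(Z−D) with t = 1/4, so DU:UZ = t:(1−t) = 1/4:3/4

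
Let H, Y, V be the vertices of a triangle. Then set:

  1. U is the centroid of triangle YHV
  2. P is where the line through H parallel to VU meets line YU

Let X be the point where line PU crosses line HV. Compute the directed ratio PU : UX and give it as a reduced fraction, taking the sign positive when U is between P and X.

Set H = (0, 0), Y = (1, 0), V = (0, 1); any affine frame gives the same invariant.
1. U is the centroid of triangle YHV ⇒ U = (1/3, 1/3)
2. P is where the line through H parallel to VU meets line YU ⇒ P = (-1/3, 2/3)
line PU meets HV at X = (0, 1/2)
U = P + t·(X−P) with t = 2, so PU:UX = 2:-1

PU:UX = -2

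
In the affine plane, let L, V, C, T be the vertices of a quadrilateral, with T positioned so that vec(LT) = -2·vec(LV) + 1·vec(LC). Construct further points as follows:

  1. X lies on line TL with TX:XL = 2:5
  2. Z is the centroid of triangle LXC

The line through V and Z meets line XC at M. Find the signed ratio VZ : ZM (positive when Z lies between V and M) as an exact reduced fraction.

VZ:ZM = 13/5

Assign L = (0, 0), V = (1, 0), C = (0, 1), T = (-2, 1) — the answer is frame-independent, so this choice is without loss of generality.
1. X lies on line TL with TX:XL = 2:5 ⇒ X = (-10/7, 5/7)
2. Z is the centroid of triangle LXC ⇒ Z = (-10/21, 4/7)
line VZ meets XC at M = (-95/91, 72/91)
Z = V + t·(M−V) with t = 13/18, so VZ:ZM = 13/18:5/18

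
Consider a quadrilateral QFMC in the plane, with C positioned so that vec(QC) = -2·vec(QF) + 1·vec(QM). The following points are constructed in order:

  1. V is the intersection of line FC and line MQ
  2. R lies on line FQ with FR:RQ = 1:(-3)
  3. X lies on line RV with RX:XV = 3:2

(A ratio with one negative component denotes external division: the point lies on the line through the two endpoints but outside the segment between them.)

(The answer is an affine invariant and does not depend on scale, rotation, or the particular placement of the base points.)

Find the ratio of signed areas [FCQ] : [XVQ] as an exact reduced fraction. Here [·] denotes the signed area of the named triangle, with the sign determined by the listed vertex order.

[FCQ]:[XVQ] = 5

Choose coordinates Q = (0, 0), F = (1, 0), M = (0, 1), C = (-2, 1).
1. V is the intersection of line FC and line MQ ⇒ V = (0, 1/3)
2. R lies on line FQ with FR:RQ = 1:(-3) ⇒ R = (3/2, 0)
3. X lies on line RV with RX:XV = 3:2 ⇒ X = (3/5, 1/5)
2·[FCQ] = 1, 2·[XVQ] = 1/5
[FCQ]:[XVQ] = 1:1/5 = 5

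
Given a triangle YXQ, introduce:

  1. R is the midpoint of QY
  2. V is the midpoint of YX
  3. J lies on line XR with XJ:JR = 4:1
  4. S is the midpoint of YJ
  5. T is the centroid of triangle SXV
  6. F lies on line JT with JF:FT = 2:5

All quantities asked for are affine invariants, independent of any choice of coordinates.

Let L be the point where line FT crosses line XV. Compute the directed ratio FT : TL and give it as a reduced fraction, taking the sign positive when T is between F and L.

FT:TL = 25/7

Assign Y = (0, 0), X = (1, 0), Q = (0, 1) — the answer is frame-independent, so this choice is without loss of generality.
1. R is the midpoint of QY ⇒ R = (0, 1/2)
2. V is the midpoint of YX ⇒ V = (1/2, 0)
3. J lies on line XR with XJ:JR = 4:1 ⇒ J = (1/5, 2/5)
4. S is the midpoint of YJ ⇒ S = (1/10, 1/5)
5. T is the centroid of triangle SXV ⇒ T = (8/15, 1/15)
6. F lies on line JT with JF:FT = 2:5 ⇒ F = (31/105, 32/105)
line FT meets XV at L = (3/5, 0)
T = F + t·(L−F) with t = 25/32, so FT:TL = 25/32:7/32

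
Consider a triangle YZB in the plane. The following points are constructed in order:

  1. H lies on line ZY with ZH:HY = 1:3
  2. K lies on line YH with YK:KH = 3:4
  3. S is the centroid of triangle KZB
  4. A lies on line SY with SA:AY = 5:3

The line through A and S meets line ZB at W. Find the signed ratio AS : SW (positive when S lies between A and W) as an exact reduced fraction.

AS:SW = 325/152

Assign Y = (0, 0), Z = (1, 0), B = (0, 1) — the answer is frame-independent, so this choice is without loss of generality.
1. H lies on line ZY with ZH:HY = 1:3 ⇒ H = (3/4, 0)
2. K lies on line YH with YK:KH = 3:4 ⇒ K = (9/28, 0)
3. S is the centroid of triangle KZB ⇒ S = (37/84, 1/3)
4. A lies on line SY with SA:AY = 5:3 ⇒ A = (37/224, 1/8)
line AS meets ZB at W = (37/65, 28/65)
S = A + t·(W−A) with t = 325/477, so AS:SW = 325/477:152/477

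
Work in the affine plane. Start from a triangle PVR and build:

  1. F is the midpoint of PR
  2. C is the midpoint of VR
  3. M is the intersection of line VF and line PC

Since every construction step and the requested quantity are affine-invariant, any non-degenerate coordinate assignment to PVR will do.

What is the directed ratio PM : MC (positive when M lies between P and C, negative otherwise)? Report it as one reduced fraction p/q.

Choose coordinates P = (0, 0), V = (1, 0), R = (0, 1).
1. F is the midpoint of PR ⇒ F = (0, 1/2)
2. C is the midpoint of VR ⇒ C = (1/2, 1/2)
3. M is the intersection of line VF and line PC ⇒ M = (1/3, 1/3)
M = P + t·(C−P) with t = 2/3, so PM:MC = t:(1−t) = 2/3:1/3

PM:MC = 2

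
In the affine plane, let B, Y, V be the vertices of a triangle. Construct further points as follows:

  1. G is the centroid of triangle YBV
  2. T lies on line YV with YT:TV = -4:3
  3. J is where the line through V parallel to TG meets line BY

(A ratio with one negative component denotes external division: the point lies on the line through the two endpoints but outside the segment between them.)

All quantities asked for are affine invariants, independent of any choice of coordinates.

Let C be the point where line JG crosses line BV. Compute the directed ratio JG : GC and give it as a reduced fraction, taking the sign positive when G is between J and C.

JG:GC = 19/11

Set B = (0, 0), Y = (1, 0), V = (0, 1); any affine frame gives the same invariant.
1. G is the centroid of triangle YBV ⇒ G = (1/3, 1/3)
2. T lies on line YV with YT:TV = -4:3 ⇒ T = (-3, 4)
3. J is where the line through V parallel to TG meets line BY ⇒ J = (10/11, 0)
line JG meets BV at C = (0, 10/19)
G = J + t·(C−J) with t = 19/30, so JG:GC = 19/30:11/30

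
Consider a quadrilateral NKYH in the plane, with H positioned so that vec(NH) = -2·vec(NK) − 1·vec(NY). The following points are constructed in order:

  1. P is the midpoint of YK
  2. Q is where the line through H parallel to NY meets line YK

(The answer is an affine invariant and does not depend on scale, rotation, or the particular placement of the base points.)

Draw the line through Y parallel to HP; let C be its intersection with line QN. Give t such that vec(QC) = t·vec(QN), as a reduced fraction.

t = 16/21

Set N = (0, 0), K = (1, 0), Y = (0, 1), H = (-2, -1); any affine frame gives the same invariant.
1. P is the midpoint of YK ⇒ P = (1/2, 1/2)
2. Q is where the line through H parallel to NY meets line YK ⇒ Q = (-2, 3)
through Y parallel to HP: direction (5/2, 3/2); meets QN at C = (-10/21, 5/7)
C = Q + t·(N−Q) with t = 16/21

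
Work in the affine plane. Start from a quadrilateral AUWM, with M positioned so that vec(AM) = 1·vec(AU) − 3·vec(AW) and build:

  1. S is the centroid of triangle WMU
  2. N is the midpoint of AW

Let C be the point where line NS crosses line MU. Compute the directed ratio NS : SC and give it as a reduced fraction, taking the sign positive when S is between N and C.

NS:SC = 2

Set A = (0, 0), U = (1, 0), W = (0, 1), M = (1, -3); any affine frame gives the same invariant.
1. S is the centroid of triangle WMU ⇒ S = (2/3, -2/3)
2. N is the midpoint of AW ⇒ N = (0, 1/2)
line NS meets MU at C = (1, -5/4)
S = N + t·(C−N) with t = 2/3, so NS:SC = 2/3:1/3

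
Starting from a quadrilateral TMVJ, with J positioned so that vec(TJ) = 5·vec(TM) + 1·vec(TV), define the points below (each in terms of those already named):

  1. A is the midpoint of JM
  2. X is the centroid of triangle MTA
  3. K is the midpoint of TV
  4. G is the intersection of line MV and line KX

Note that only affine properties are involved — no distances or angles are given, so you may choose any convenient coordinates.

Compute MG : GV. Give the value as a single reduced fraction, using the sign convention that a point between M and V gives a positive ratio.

MG:GV = 1/2

Assign T = (0, 0), M = (1, 0), V = (0, 1), J = (5, 1) — the answer is frame-independent, so this choice is without loss of generality.
1. A is the midpoint of JM ⇒ A = (3, 1/2)
2. X is the centroid of triangle MTA ⇒ X = (4/3, 1/6)
3. K is the midpoint of TV ⇒ K = (0, 1/2)
4. G is the intersection of line MV and line KX ⇒ G = (2/3, 1/3)
G = M + t·(V−M) with t = 1/3, so MG:GV = t:(1−t) = 1/3:2/3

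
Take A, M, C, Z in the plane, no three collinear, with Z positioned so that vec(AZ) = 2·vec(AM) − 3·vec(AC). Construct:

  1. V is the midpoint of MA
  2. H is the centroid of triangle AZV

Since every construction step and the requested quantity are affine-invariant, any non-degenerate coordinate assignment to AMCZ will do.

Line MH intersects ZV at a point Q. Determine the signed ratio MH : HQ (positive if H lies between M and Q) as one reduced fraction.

MH:HQ = -4

Choose coordinates A = (0, 0), M = (1, 0), C = (0, 1), Z = (2, -3).
1. V is the midpoint of MA ⇒ V = (1/2, 0)
2. H is the centroid of triangle AZV ⇒ H = (5/6, -1)
line MH meets ZV at Q = (7/8, -3/4)
H = M + t·(Q−M) with t = 4/3, so MH:HQ = 4/3:-1/3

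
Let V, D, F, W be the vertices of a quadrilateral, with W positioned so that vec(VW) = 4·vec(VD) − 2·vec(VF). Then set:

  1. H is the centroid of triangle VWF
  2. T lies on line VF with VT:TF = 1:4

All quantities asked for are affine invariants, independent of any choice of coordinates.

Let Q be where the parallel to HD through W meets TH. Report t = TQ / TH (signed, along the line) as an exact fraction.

t = 9/4

Assign V = (0, 0), D = (1, 0), F = (0, 1), W = (4, -2) — the answer is frame-independent, so this choice is without loss of generality.
1. H is the centroid of triangle VWF ⇒ H = (4/3, -1/3)
2. T lies on line VF with VT:TF = 1:4 ⇒ T = (0, 1/5)
through W parallel to HD: direction (-1/3, 1/3); meets TH at Q = (3, -1)
Q = T + t·(H−T) with t = 9/4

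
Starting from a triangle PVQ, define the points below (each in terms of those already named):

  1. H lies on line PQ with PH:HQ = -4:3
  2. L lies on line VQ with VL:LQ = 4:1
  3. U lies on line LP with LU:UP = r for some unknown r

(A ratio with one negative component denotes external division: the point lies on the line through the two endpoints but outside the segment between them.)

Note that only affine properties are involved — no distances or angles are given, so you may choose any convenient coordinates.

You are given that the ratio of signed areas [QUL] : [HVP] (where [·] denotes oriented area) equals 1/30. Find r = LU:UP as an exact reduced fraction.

r = -2/5

Assign P = (0, 0), V = (1, 0), Q = (0, 1) — the answer is frame-independent, so this choice is without loss of generality.
1. H lies on line PQ with PH:HQ = -4:3 ⇒ H = (0, 4)
2. L lies on line VQ with VL:LQ = 4:1 ⇒ L = (1/5, 4/5)
3. With LU:UP = r, write λ = r/(r+1) so U = L + λ·(P−L); U is affine-linear in λ
Every point depending on U is an affine combination of U and λ-independent points, so each such coordinate is linear in λ; the λ² term in each signed area is a multiple of (P−L)×(P−L) = 0, so 2·[QUL] and 2·[HVP] are each linear in λ. Evaluating at λ=0 and λ=1:
  2·[QUL] = 1/5·λ,   2·[HVP] = -4
So [QUL]:[HVP] = (1/5·λ) / (-4). Setting this equal to 1/30:
  1/5·λ = 1/30·(-4)  ⇒  λ = -2/3
Then r = λ/(1−λ) = (-2/3)/(5/3) = -2/5. Check: with r = -2/5, U = (1/3, 4/3) and [QUL]:[HVP] = 1/30 as required.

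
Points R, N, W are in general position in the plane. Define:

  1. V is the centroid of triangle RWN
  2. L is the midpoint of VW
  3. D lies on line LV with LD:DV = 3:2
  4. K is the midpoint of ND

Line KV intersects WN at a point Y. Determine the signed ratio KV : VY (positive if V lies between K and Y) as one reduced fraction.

KV:VY = -3/5

Choose coordinates R = (0, 0), N = (1, 0), W = (0, 1).
1. V is the centroid of triangle RWN ⇒ V = (1/3, 1/3)
2. L is the midpoint of VW ⇒ L = (1/6, 2/3)
3. D lies on line LV with LD:DV = 3:2 ⇒ D = (4/15, 7/15)
4. K is the midpoint of ND ⇒ K = (19/30, 7/30)
line KV meets WN at Y = (5/6, 1/6)
V = K + t·(Y−K) with t = -3/2, so KV:VY = -3/2:5/2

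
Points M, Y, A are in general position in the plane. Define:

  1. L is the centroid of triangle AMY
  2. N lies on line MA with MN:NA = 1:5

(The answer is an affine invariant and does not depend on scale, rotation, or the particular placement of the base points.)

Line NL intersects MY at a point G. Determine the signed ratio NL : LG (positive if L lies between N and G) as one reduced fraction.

Set M = (0, 0), Y = (1, 0), A = (0, 1); any affine frame gives the same invariant.
1. L is the centroid of triangle AMY ⇒ L = (1/3, 1/3)
2. N lies on line MA with MN:NA = 1:5 ⇒ N = (0, 1/6)
line NL meets MY at G = (-1/3, 0)
L = N + t·(G−N) with t = -1, so NL:LG = -1:2

NL:LG = -1/2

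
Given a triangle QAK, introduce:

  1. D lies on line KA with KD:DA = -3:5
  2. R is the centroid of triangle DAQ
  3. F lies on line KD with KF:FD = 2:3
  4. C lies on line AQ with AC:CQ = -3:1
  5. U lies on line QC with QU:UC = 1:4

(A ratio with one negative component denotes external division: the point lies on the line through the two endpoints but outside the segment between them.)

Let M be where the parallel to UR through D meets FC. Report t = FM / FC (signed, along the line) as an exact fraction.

t = 207/7

Set Q = (0, 0), A = (1, 0), K = (0, 1); any affine frame gives the same invariant.
1. D lies on line KA with KD:DA = -3:5 ⇒ D = (-3/2, 5/2)
2. R is the centroid of triangle DAQ ⇒ R = (-1/6, 5/6)
3. F lies on line KD with KF:FD = 2:3 ⇒ F = (-3/5, 8/5)
4. C lies on line AQ with AC:CQ = -3:1 ⇒ C = (-1/2, 0)
5. U lies on line QC with QU:UC = 1:4 ⇒ U = (-1/10, 0)
through D parallel to UR: direction (-1/15, 5/6); meets FC at M = (33/14, -320/7)
M = F + t·(C−F) with t = 207/7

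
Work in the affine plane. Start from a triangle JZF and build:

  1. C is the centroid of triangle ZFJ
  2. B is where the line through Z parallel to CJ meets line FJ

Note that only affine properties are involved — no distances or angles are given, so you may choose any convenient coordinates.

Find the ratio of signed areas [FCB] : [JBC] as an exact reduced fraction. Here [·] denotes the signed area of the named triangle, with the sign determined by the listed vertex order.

Choose coordinates J = (0, 0), Z = (1, 0), F = (0, 1).
1. C is the centroid of triangle ZFJ ⇒ C = (1/3, 1/3)
2. B is where the line through Z parallel to CJ meets line FJ ⇒ B = (0, -1)
2·[FCB] = -2/3, 2·[JBC] = 1/3
[FCB]:[JBC] = -2/3:1/3 = -2

[FCB]:[JBC] = -2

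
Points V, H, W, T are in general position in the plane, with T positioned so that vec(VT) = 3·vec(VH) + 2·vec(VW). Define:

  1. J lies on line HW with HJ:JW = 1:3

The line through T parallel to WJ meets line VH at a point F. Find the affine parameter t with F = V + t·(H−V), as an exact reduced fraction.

t = 5

Choose coordinates V = (0, 0), H = (1, 0), W = (0, 1), T = (3, 2).
1. J lies on line HW with HJ:JW = 1:3 ⇒ J = (3/4, 1/4)
through T parallel to WJ: direction (3/4, -3/4); meets VH at F = (5, 0)
F = V + t·(H−V) with t = 5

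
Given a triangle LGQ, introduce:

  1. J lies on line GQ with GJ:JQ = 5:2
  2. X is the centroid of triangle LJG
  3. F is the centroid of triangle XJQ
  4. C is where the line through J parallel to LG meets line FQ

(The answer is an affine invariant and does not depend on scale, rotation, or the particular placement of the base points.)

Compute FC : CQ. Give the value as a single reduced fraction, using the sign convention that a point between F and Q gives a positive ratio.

Assign L = (0, 0), G = (1, 0), Q = (0, 1) — the answer is frame-independent, so this choice is without loss of generality.
1. J lies on line GQ with GJ:JQ = 5:2 ⇒ J = (2/7, 5/7)
2. X is the centroid of triangle LJG ⇒ X = (3/7, 5/21)
3. F is the centroid of triangle XJQ ⇒ F = (5/21, 41/63)
4. C is where the line through J parallel to LG meets line FQ ⇒ C = (15/77, 5/7)
C = F + t·(Q−F) with t = 2/11, so FC:CQ = t:(1−t) = 2/11:9/11

FC:CQ = 2/9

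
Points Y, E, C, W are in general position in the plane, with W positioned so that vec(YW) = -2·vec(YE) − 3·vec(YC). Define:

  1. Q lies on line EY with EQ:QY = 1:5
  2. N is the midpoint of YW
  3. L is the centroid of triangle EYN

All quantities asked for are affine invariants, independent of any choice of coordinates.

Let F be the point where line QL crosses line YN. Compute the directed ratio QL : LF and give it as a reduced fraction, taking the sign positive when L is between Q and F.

QL:LF = 3/2

Assign Y = (0, 0), E = (1, 0), C = (0, 1), W = (-2, -3) — the answer is frame-independent, so this choice is without loss of generality.
1. Q lies on line EY with EQ:QY = 1:5 ⇒ Q = (5/6, 0)
2. N is the midpoint of YW ⇒ N = (-1, -3/2)
3. L is the centroid of triangle EYN ⇒ L = (0, -1/2)
line QL meets YN at F = (-5/9, -5/6)
L = Q + t·(F−Q) with t = 3/5, so QL:LF = 3/5:2/5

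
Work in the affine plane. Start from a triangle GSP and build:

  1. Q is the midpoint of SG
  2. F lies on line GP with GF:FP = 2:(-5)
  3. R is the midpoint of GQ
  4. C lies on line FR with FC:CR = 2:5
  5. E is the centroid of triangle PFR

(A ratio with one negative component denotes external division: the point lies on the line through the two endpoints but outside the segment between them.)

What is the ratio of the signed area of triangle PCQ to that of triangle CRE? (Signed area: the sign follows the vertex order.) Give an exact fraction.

[PCQ]:[CRE] = 168/25

Choose coordinates G = (0, 0), S = (1, 0), P = (0, 1).
1. Q is the midpoint of SG ⇒ Q = (1/2, 0)
2. F lies on line GP with GF:FP = 2:(-5) ⇒ F = (0, -2/3)
3. R is the midpoint of GQ ⇒ R = (1/4, 0)
4. C lies on line FR with FC:CR = 2:5 ⇒ C = (1/14, -10/21)
5. E is the centroid of triangle PFR ⇒ E = (1/12, 1/9)
2·[PCQ] = 2/3, 2·[CRE] = 25/252
[PCQ]:[CRE] = 2/3:25/252 = 168/25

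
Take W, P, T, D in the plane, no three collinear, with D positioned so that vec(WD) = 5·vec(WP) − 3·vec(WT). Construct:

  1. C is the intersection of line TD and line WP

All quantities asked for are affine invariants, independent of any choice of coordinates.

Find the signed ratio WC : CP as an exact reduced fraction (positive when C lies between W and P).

Work in coordinates with W = (0, 0), P = (1, 0), T = (0, 1), D = (5, -3).
1. C is the intersection of line TD and line WP ⇒ C = (5/4, 0)
C = W + t·(P−W) with t = 5/4, so WC:CP = t:(1−t) = 5/4:-1/4

WC:CP = -5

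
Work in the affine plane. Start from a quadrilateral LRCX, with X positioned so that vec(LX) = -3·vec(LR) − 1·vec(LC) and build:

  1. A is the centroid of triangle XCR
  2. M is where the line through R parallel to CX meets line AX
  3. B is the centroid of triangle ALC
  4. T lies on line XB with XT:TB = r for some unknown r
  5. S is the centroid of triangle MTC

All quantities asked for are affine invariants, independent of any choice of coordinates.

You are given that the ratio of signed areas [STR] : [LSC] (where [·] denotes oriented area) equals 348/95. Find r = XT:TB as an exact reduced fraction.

Assign L = (0, 0), R = (1, 0), C = (0, 1), X = (-3, -1) — the answer is frame-independent, so this choice is without loss of generality.
1. A is the centroid of triangle XCR ⇒ A = (-2/3, 0)
2. M is where the line through R parallel to CX meets line AX ⇒ M = (4, 2)
3. B is the centroid of triangle ALC ⇒ B = (-2/9, 1/3)
4. With XT:TB = r, write λ = r/(r+1) so T = X + λ·(B−X); T is affine-linear in λ
5. S is the centroid of triangle MTC ⇒ S is an affine combination of earlier points and hence also affine-linear in λ
Every point depending on T is an affine combination of T and λ-independent points, so each such coordinate is linear in λ; the λ² term in each signed area is a multiple of (B−X)×(B−X) = 0, so 2·[STR] and 2·[LSC] are each linear in λ. Evaluating at λ=0 and λ=1:
  2·[STR] = -17/9·λ + 10/3,   2·[LSC] = 25/27·λ + 1/3
So [STR]:[LSC] = (-17/9·λ + 10/3) / (25/27·λ + 1/3). Setting this equal to 348/95:
  -17/9·λ + 10/3 = 348/95·(25/27·λ + 1/3)  ⇒  λ = 2/5
Then r = λ/(1−λ) = (2/5)/(3/5) = 2/3. Check: with r = 2/3, T = (-17/9, -7/15) and [STR]:[LSC] = 348/95 as required.

r = 2/3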